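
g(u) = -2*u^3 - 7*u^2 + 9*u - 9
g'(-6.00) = -123.00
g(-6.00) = 117.00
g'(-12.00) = -687.00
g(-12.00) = 2331.00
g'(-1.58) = 16.14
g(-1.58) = -32.81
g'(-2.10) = 11.94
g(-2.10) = -40.25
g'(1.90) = -39.26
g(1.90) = -30.89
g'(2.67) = -71.15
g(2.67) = -72.94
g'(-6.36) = -144.66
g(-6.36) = 165.13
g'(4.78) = -195.01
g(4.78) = -344.35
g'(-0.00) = 9.00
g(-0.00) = -9.00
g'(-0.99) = 16.98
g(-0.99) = -22.83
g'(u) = -6*u^2 - 14*u + 9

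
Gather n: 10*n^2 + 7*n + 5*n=10*n^2 + 12*n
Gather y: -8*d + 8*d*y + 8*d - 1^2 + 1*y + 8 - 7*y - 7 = y*(8*d - 6)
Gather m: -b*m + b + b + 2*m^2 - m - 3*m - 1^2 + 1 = 2*b + 2*m^2 + m*(-b - 4)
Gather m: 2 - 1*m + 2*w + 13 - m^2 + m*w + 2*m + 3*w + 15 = -m^2 + m*(w + 1) + 5*w + 30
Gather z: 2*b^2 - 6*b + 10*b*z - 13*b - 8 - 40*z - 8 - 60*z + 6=2*b^2 - 19*b + z*(10*b - 100) - 10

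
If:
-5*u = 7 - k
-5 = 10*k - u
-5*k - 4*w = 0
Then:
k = -32/49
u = -75/49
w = 40/49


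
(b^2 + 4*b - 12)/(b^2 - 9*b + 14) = (b + 6)/(b - 7)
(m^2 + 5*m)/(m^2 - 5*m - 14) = m*(m + 5)/(m^2 - 5*m - 14)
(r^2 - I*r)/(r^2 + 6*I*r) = (r - I)/(r + 6*I)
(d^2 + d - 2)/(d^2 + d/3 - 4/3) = 3*(d + 2)/(3*d + 4)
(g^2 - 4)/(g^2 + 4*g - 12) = (g + 2)/(g + 6)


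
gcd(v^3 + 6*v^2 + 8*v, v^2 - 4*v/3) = v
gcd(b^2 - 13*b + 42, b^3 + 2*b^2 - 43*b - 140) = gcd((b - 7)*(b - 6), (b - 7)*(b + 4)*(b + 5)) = b - 7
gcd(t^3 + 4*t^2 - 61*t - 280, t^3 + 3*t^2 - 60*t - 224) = t^2 - t - 56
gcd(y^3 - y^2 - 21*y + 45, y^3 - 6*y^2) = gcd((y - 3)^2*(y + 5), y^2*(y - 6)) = 1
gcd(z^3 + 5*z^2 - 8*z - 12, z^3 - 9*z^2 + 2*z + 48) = 1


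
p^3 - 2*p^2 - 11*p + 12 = (p - 4)*(p - 1)*(p + 3)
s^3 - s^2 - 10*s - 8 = (s - 4)*(s + 1)*(s + 2)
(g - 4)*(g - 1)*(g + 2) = g^3 - 3*g^2 - 6*g + 8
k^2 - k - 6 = (k - 3)*(k + 2)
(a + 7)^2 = a^2 + 14*a + 49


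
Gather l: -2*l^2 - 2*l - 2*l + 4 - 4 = -2*l^2 - 4*l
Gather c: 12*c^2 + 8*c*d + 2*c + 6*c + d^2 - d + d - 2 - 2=12*c^2 + c*(8*d + 8) + d^2 - 4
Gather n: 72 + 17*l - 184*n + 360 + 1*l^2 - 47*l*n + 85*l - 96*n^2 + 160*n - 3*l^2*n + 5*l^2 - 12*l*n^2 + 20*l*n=6*l^2 + 102*l + n^2*(-12*l - 96) + n*(-3*l^2 - 27*l - 24) + 432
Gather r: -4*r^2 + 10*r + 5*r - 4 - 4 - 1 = -4*r^2 + 15*r - 9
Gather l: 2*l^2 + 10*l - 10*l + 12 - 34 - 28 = 2*l^2 - 50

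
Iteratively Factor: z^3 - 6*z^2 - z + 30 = (z - 3)*(z^2 - 3*z - 10) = (z - 5)*(z - 3)*(z + 2)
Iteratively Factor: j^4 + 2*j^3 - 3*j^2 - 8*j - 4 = (j + 1)*(j^3 + j^2 - 4*j - 4) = (j + 1)^2*(j^2 - 4) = (j + 1)^2*(j + 2)*(j - 2)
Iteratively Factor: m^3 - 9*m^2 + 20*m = (m - 5)*(m^2 - 4*m) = m*(m - 5)*(m - 4)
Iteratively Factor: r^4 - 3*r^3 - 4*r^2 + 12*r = (r - 2)*(r^3 - r^2 - 6*r) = r*(r - 2)*(r^2 - r - 6) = r*(r - 2)*(r + 2)*(r - 3)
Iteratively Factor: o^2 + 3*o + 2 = (o + 1)*(o + 2)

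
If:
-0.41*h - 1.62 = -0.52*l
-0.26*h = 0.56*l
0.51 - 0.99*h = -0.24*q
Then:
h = -2.49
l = 1.15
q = -12.38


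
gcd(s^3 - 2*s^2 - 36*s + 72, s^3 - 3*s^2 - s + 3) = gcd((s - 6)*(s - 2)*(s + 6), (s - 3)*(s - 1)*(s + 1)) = 1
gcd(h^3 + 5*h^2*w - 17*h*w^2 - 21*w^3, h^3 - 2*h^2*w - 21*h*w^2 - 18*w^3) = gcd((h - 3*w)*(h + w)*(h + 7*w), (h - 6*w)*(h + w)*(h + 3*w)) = h + w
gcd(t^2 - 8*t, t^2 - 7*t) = t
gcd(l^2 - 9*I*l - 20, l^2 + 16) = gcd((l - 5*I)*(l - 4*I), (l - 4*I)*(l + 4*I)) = l - 4*I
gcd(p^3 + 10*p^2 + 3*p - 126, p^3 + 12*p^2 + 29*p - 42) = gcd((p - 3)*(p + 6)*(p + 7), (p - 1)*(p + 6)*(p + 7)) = p^2 + 13*p + 42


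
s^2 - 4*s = s*(s - 4)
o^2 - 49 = (o - 7)*(o + 7)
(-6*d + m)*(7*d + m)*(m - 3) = -42*d^2*m + 126*d^2 + d*m^2 - 3*d*m + m^3 - 3*m^2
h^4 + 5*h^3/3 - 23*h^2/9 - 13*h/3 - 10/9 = (h - 5/3)*(h + 1/3)*(h + 1)*(h + 2)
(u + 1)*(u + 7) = u^2 + 8*u + 7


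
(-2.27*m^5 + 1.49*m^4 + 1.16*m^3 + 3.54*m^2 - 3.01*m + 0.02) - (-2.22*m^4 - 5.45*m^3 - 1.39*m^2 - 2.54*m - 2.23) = -2.27*m^5 + 3.71*m^4 + 6.61*m^3 + 4.93*m^2 - 0.47*m + 2.25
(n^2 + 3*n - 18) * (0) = 0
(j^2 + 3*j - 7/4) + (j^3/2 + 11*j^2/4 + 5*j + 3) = j^3/2 + 15*j^2/4 + 8*j + 5/4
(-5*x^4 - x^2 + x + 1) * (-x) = 5*x^5 + x^3 - x^2 - x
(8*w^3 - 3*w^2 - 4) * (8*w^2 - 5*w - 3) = 64*w^5 - 64*w^4 - 9*w^3 - 23*w^2 + 20*w + 12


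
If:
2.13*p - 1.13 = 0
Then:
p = 0.53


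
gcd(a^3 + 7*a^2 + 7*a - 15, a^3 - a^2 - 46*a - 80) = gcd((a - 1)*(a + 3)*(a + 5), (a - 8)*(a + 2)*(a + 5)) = a + 5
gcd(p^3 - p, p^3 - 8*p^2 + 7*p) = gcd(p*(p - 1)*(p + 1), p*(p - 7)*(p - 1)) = p^2 - p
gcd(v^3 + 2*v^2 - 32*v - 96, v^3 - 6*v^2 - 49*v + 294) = v - 6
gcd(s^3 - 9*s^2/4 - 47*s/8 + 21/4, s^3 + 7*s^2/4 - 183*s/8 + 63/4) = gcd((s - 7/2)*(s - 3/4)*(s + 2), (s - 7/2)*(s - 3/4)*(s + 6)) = s^2 - 17*s/4 + 21/8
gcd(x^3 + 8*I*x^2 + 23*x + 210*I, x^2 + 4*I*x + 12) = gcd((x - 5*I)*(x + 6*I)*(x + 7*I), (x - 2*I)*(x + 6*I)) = x + 6*I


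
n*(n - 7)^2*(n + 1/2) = n^4 - 27*n^3/2 + 42*n^2 + 49*n/2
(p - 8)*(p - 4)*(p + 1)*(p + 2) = p^4 - 9*p^3 - 2*p^2 + 72*p + 64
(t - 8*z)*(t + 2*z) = t^2 - 6*t*z - 16*z^2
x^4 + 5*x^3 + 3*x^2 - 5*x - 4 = (x - 1)*(x + 1)^2*(x + 4)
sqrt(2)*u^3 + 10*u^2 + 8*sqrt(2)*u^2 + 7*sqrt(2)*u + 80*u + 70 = (u + 7)*(u + 5*sqrt(2))*(sqrt(2)*u + sqrt(2))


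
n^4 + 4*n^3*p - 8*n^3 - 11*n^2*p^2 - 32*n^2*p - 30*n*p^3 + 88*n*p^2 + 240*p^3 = (n - 8)*(n - 3*p)*(n + 2*p)*(n + 5*p)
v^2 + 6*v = v*(v + 6)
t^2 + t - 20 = (t - 4)*(t + 5)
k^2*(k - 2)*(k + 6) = k^4 + 4*k^3 - 12*k^2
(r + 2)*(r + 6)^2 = r^3 + 14*r^2 + 60*r + 72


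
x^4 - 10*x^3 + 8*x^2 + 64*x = x*(x - 8)*(x - 4)*(x + 2)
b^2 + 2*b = b*(b + 2)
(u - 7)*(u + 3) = u^2 - 4*u - 21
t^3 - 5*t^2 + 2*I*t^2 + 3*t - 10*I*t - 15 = (t - 5)*(t - I)*(t + 3*I)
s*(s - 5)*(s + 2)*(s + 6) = s^4 + 3*s^3 - 28*s^2 - 60*s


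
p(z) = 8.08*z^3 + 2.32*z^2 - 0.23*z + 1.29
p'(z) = 24.24*z^2 + 4.64*z - 0.23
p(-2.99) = -193.27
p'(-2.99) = 202.60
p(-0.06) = 1.31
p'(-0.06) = -0.42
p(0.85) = 7.73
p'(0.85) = 21.23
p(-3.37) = -280.83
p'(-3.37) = 259.42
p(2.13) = 89.41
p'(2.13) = 119.63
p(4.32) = 695.02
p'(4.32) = 472.19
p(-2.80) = -157.25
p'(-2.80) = 176.82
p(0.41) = 2.14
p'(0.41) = 5.75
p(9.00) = 6077.46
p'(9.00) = 2004.97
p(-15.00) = -26743.26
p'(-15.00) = 5384.17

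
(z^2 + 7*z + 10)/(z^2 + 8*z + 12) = (z + 5)/(z + 6)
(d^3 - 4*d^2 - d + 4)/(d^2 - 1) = d - 4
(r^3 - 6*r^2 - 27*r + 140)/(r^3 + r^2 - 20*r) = (r - 7)/r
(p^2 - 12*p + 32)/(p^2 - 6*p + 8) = (p - 8)/(p - 2)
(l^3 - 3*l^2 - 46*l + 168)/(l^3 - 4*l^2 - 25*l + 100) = (l^2 + l - 42)/(l^2 - 25)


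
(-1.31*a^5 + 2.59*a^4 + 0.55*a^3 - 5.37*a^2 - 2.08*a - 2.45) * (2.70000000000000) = -3.537*a^5 + 6.993*a^4 + 1.485*a^3 - 14.499*a^2 - 5.616*a - 6.615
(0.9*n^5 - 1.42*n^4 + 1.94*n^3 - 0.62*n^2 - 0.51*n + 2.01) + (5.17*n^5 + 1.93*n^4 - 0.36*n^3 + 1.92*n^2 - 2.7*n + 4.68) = 6.07*n^5 + 0.51*n^4 + 1.58*n^3 + 1.3*n^2 - 3.21*n + 6.69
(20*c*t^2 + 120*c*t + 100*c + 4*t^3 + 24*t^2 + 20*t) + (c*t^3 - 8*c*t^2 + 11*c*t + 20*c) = c*t^3 + 12*c*t^2 + 131*c*t + 120*c + 4*t^3 + 24*t^2 + 20*t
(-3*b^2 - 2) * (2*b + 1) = -6*b^3 - 3*b^2 - 4*b - 2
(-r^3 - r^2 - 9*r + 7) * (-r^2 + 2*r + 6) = r^5 - r^4 + r^3 - 31*r^2 - 40*r + 42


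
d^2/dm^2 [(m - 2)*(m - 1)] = 2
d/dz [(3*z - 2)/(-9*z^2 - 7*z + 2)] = (27*z^2 - 36*z - 8)/(81*z^4 + 126*z^3 + 13*z^2 - 28*z + 4)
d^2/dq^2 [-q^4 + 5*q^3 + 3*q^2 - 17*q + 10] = -12*q^2 + 30*q + 6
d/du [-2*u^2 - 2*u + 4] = -4*u - 2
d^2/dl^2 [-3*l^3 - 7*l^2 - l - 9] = -18*l - 14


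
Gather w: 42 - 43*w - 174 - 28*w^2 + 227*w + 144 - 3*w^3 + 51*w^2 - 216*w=-3*w^3 + 23*w^2 - 32*w + 12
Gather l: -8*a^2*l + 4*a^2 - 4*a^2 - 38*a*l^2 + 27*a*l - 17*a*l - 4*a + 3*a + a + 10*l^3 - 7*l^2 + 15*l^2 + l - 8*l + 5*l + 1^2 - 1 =10*l^3 + l^2*(8 - 38*a) + l*(-8*a^2 + 10*a - 2)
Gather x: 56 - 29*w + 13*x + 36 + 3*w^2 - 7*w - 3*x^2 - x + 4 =3*w^2 - 36*w - 3*x^2 + 12*x + 96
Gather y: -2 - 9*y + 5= 3 - 9*y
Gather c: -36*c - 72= -36*c - 72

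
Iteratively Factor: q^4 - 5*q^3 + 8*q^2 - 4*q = (q - 2)*(q^3 - 3*q^2 + 2*q) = (q - 2)^2*(q^2 - q) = q*(q - 2)^2*(q - 1)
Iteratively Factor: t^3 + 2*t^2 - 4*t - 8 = (t + 2)*(t^2 - 4) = (t - 2)*(t + 2)*(t + 2)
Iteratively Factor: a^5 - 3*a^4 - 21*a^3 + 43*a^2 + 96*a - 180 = (a - 2)*(a^4 - a^3 - 23*a^2 - 3*a + 90) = (a - 2)*(a + 3)*(a^3 - 4*a^2 - 11*a + 30) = (a - 2)*(a + 3)^2*(a^2 - 7*a + 10) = (a - 2)^2*(a + 3)^2*(a - 5)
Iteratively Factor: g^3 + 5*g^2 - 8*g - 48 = (g - 3)*(g^2 + 8*g + 16) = (g - 3)*(g + 4)*(g + 4)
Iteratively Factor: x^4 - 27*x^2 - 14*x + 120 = (x - 2)*(x^3 + 2*x^2 - 23*x - 60) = (x - 2)*(x + 3)*(x^2 - x - 20) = (x - 5)*(x - 2)*(x + 3)*(x + 4)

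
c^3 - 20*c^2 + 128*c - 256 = (c - 8)^2*(c - 4)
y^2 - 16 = (y - 4)*(y + 4)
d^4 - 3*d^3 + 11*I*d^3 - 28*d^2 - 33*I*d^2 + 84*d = d*(d - 3)*(d + 4*I)*(d + 7*I)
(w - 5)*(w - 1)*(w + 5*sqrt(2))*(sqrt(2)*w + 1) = sqrt(2)*w^4 - 6*sqrt(2)*w^3 + 11*w^3 - 66*w^2 + 10*sqrt(2)*w^2 - 30*sqrt(2)*w + 55*w + 25*sqrt(2)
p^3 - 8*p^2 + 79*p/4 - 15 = (p - 4)*(p - 5/2)*(p - 3/2)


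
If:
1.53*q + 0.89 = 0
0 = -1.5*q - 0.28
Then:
No Solution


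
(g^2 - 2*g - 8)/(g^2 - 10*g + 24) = (g + 2)/(g - 6)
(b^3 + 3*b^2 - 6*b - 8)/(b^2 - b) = (b^3 + 3*b^2 - 6*b - 8)/(b*(b - 1))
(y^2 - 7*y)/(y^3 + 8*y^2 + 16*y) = (y - 7)/(y^2 + 8*y + 16)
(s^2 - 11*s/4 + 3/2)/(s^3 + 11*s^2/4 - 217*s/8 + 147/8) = 2*(s - 2)/(2*s^2 + 7*s - 49)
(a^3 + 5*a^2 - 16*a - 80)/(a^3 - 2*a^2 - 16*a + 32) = (a + 5)/(a - 2)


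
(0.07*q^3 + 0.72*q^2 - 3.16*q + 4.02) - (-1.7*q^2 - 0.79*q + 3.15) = 0.07*q^3 + 2.42*q^2 - 2.37*q + 0.87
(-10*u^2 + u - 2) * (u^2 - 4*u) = -10*u^4 + 41*u^3 - 6*u^2 + 8*u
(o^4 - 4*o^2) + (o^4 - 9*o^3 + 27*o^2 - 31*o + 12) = 2*o^4 - 9*o^3 + 23*o^2 - 31*o + 12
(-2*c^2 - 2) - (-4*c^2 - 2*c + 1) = 2*c^2 + 2*c - 3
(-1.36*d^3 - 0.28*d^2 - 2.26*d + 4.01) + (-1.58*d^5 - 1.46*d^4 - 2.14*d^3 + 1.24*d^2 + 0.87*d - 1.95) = -1.58*d^5 - 1.46*d^4 - 3.5*d^3 + 0.96*d^2 - 1.39*d + 2.06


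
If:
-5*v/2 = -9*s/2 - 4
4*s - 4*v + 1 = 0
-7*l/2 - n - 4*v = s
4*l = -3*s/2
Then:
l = 81/128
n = 1337/256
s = -27/16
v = -23/16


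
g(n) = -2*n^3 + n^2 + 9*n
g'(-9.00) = -495.00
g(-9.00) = 1458.00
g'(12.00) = -831.00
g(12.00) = -3204.00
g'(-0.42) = 7.10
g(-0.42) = -3.46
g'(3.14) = -43.88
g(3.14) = -23.80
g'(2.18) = -15.15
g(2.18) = 3.65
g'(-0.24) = 8.17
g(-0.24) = -2.07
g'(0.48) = 8.58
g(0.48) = 4.33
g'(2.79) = -32.12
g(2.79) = -10.54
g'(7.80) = -340.44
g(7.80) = -818.06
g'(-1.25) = -2.88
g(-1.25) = -5.78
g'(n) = -6*n^2 + 2*n + 9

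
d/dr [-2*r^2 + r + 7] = 1 - 4*r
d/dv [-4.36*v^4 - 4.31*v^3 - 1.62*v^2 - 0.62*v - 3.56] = -17.44*v^3 - 12.93*v^2 - 3.24*v - 0.62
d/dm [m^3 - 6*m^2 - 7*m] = 3*m^2 - 12*m - 7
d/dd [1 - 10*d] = -10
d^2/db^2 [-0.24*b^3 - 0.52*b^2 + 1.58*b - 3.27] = -1.44*b - 1.04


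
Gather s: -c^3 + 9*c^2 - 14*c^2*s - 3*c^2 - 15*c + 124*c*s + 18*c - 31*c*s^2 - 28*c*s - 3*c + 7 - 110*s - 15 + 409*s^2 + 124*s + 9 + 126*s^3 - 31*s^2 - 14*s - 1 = -c^3 + 6*c^2 + 126*s^3 + s^2*(378 - 31*c) + s*(-14*c^2 + 96*c)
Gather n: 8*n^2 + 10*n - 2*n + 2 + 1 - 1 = 8*n^2 + 8*n + 2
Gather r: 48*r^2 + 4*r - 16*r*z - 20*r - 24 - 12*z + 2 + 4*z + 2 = 48*r^2 + r*(-16*z - 16) - 8*z - 20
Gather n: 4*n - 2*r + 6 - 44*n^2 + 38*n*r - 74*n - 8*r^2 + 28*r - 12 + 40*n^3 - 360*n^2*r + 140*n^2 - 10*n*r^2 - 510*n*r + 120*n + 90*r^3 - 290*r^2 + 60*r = 40*n^3 + n^2*(96 - 360*r) + n*(-10*r^2 - 472*r + 50) + 90*r^3 - 298*r^2 + 86*r - 6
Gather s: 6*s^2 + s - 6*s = 6*s^2 - 5*s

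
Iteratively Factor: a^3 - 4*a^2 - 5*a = (a - 5)*(a^2 + a) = a*(a - 5)*(a + 1)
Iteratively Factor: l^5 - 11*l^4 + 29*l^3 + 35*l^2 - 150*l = (l - 5)*(l^4 - 6*l^3 - l^2 + 30*l) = (l - 5)*(l + 2)*(l^3 - 8*l^2 + 15*l) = l*(l - 5)*(l + 2)*(l^2 - 8*l + 15) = l*(l - 5)^2*(l + 2)*(l - 3)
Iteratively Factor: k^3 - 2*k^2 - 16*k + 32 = (k - 2)*(k^2 - 16) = (k - 2)*(k + 4)*(k - 4)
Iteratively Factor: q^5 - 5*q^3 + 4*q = (q - 1)*(q^4 + q^3 - 4*q^2 - 4*q) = q*(q - 1)*(q^3 + q^2 - 4*q - 4) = q*(q - 2)*(q - 1)*(q^2 + 3*q + 2) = q*(q - 2)*(q - 1)*(q + 2)*(q + 1)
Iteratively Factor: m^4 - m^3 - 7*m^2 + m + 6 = (m + 1)*(m^3 - 2*m^2 - 5*m + 6) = (m - 3)*(m + 1)*(m^2 + m - 2) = (m - 3)*(m + 1)*(m + 2)*(m - 1)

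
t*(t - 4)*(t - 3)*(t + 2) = t^4 - 5*t^3 - 2*t^2 + 24*t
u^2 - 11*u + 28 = (u - 7)*(u - 4)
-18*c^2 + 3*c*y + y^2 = (-3*c + y)*(6*c + y)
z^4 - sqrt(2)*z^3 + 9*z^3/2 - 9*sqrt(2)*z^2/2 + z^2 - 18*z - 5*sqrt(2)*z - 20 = (z + 2)*(z + 5/2)*(z - 2*sqrt(2))*(z + sqrt(2))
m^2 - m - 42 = (m - 7)*(m + 6)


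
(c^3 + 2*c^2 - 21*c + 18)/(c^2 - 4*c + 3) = c + 6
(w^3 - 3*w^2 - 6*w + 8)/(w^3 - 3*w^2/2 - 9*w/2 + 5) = 2*(w - 4)/(2*w - 5)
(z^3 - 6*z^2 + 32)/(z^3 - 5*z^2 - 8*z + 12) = (z^2 - 8*z + 16)/(z^2 - 7*z + 6)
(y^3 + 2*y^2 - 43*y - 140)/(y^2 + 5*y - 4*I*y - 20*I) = (y^2 - 3*y - 28)/(y - 4*I)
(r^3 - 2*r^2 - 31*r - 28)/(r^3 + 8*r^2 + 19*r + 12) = (r - 7)/(r + 3)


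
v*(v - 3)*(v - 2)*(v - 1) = v^4 - 6*v^3 + 11*v^2 - 6*v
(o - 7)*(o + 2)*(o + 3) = o^3 - 2*o^2 - 29*o - 42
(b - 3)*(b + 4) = b^2 + b - 12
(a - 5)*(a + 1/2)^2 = a^3 - 4*a^2 - 19*a/4 - 5/4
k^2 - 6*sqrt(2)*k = k*(k - 6*sqrt(2))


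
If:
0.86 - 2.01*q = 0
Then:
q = 0.43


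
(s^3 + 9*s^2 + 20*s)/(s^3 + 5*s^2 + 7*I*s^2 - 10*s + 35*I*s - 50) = s*(s + 4)/(s^2 + 7*I*s - 10)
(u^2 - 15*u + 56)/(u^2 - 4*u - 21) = (u - 8)/(u + 3)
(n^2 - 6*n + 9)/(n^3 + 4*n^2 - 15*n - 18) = (n - 3)/(n^2 + 7*n + 6)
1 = 1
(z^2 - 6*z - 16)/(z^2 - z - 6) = (z - 8)/(z - 3)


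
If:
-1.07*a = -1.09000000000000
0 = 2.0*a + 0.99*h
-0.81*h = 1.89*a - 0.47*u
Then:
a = 1.02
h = -2.06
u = 0.55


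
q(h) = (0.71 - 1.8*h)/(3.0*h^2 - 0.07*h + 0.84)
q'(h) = (0.07 - 6.0*h)*(0.71 - 1.8*h)/(3.0*h^2 - 0.07*h + 0.84)^2 - 1.8/(3.0*h^2 - 0.07*h + 0.84)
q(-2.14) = 0.31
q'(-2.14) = 0.15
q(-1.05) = 0.62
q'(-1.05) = 0.50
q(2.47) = -0.20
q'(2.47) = 0.06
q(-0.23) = 1.11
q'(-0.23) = -0.19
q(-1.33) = 0.50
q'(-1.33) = 0.35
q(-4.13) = 0.16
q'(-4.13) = 0.04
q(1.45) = -0.27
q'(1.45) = 0.07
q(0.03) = 0.78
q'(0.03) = -2.24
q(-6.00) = 0.11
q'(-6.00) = 0.02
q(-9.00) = 0.07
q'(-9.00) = 0.01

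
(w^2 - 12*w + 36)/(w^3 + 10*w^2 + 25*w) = (w^2 - 12*w + 36)/(w*(w^2 + 10*w + 25))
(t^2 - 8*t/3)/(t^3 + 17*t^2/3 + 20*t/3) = (3*t - 8)/(3*t^2 + 17*t + 20)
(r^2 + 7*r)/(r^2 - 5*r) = (r + 7)/(r - 5)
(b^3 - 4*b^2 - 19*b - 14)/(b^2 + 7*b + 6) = (b^2 - 5*b - 14)/(b + 6)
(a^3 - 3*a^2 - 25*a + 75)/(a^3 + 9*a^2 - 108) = (a^2 - 25)/(a^2 + 12*a + 36)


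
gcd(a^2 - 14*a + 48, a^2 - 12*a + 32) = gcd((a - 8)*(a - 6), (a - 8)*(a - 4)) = a - 8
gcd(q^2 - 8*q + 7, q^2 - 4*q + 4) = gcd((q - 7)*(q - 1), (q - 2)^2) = 1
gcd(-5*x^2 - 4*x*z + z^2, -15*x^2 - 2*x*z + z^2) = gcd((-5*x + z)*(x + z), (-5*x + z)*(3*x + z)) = 5*x - z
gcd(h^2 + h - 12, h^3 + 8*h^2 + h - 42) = 1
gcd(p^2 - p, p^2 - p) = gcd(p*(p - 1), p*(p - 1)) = p^2 - p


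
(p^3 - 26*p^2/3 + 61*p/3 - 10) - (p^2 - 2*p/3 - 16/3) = p^3 - 29*p^2/3 + 21*p - 14/3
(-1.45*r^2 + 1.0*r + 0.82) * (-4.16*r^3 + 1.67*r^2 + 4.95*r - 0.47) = 6.032*r^5 - 6.5815*r^4 - 8.9187*r^3 + 7.0009*r^2 + 3.589*r - 0.3854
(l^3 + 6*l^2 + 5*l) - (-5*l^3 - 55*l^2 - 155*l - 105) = 6*l^3 + 61*l^2 + 160*l + 105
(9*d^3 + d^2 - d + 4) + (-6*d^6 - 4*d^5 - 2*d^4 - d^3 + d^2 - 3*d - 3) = -6*d^6 - 4*d^5 - 2*d^4 + 8*d^3 + 2*d^2 - 4*d + 1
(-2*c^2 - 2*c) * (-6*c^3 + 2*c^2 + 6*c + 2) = 12*c^5 + 8*c^4 - 16*c^3 - 16*c^2 - 4*c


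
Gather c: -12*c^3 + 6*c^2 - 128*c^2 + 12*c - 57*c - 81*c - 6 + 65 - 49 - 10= -12*c^3 - 122*c^2 - 126*c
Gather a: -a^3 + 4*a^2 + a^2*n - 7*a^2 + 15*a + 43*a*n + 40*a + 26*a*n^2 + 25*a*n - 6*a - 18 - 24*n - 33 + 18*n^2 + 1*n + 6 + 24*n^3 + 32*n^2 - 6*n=-a^3 + a^2*(n - 3) + a*(26*n^2 + 68*n + 49) + 24*n^3 + 50*n^2 - 29*n - 45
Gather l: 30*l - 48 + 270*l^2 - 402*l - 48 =270*l^2 - 372*l - 96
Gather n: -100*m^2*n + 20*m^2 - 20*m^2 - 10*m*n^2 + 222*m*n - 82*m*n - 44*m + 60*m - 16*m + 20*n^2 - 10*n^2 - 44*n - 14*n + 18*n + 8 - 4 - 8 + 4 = n^2*(10 - 10*m) + n*(-100*m^2 + 140*m - 40)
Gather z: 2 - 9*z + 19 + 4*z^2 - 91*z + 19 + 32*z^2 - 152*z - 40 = 36*z^2 - 252*z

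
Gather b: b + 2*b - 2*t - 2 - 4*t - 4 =3*b - 6*t - 6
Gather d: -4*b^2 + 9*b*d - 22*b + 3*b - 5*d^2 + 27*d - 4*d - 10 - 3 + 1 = -4*b^2 - 19*b - 5*d^2 + d*(9*b + 23) - 12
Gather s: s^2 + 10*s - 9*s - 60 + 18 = s^2 + s - 42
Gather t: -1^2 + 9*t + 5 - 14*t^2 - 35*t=-14*t^2 - 26*t + 4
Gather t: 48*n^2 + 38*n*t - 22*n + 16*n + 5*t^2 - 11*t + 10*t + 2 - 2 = 48*n^2 - 6*n + 5*t^2 + t*(38*n - 1)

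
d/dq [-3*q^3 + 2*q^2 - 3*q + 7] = -9*q^2 + 4*q - 3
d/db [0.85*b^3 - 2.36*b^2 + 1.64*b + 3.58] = 2.55*b^2 - 4.72*b + 1.64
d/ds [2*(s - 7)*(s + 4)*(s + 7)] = 6*s^2 + 16*s - 98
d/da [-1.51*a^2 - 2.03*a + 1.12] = -3.02*a - 2.03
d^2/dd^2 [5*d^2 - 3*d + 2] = 10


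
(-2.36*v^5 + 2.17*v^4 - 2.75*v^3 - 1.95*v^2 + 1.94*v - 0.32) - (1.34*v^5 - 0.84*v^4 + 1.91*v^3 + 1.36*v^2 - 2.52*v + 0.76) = -3.7*v^5 + 3.01*v^4 - 4.66*v^3 - 3.31*v^2 + 4.46*v - 1.08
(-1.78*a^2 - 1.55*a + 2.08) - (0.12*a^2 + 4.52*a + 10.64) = -1.9*a^2 - 6.07*a - 8.56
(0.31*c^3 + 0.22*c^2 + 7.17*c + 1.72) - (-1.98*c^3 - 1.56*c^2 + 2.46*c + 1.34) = 2.29*c^3 + 1.78*c^2 + 4.71*c + 0.38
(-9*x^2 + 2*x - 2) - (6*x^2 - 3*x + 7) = -15*x^2 + 5*x - 9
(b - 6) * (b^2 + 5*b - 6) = b^3 - b^2 - 36*b + 36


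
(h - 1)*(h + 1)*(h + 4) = h^3 + 4*h^2 - h - 4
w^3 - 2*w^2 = w^2*(w - 2)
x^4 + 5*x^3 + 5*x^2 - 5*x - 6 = (x - 1)*(x + 1)*(x + 2)*(x + 3)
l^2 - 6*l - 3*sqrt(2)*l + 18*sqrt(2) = (l - 6)*(l - 3*sqrt(2))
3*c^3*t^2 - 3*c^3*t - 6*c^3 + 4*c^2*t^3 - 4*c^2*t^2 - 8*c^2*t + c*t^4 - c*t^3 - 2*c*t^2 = (c + t)*(3*c + t)*(t - 2)*(c*t + c)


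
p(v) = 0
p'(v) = 0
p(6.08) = 0.00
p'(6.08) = 0.00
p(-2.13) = 0.00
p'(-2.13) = 0.00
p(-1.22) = 0.00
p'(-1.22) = 0.00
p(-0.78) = 0.00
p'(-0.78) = 0.00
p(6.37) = 0.00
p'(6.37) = 0.00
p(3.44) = 0.00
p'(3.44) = 0.00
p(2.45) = 0.00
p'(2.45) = 0.00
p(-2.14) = 0.00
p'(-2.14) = 0.00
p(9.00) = 0.00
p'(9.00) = 0.00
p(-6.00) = 0.00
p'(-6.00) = 0.00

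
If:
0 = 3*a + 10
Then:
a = -10/3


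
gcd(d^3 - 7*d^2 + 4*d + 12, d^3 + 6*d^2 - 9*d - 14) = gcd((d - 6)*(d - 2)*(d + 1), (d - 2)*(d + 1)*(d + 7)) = d^2 - d - 2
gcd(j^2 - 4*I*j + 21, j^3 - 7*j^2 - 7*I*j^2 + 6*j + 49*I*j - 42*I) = j - 7*I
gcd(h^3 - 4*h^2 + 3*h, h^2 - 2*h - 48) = 1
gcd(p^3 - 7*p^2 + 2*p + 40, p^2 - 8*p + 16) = p - 4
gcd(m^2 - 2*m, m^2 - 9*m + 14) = m - 2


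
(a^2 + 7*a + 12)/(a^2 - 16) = (a + 3)/(a - 4)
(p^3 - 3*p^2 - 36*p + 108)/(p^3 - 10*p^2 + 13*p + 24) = (p^2 - 36)/(p^2 - 7*p - 8)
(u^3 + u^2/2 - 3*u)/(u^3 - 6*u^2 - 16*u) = (u - 3/2)/(u - 8)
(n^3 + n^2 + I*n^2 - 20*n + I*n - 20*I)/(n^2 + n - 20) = n + I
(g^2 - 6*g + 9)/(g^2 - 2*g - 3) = (g - 3)/(g + 1)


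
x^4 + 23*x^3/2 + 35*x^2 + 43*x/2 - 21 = (x - 1/2)*(x + 2)*(x + 3)*(x + 7)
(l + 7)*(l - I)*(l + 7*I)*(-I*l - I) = -I*l^4 + 6*l^3 - 8*I*l^3 + 48*l^2 - 14*I*l^2 + 42*l - 56*I*l - 49*I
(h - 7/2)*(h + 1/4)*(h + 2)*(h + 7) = h^4 + 23*h^3/4 - 129*h^2/8 - 427*h/8 - 49/4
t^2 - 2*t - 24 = (t - 6)*(t + 4)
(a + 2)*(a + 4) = a^2 + 6*a + 8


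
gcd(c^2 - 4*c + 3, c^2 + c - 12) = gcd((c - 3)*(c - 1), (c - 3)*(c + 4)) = c - 3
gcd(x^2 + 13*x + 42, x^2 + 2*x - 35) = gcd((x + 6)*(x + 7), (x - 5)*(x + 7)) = x + 7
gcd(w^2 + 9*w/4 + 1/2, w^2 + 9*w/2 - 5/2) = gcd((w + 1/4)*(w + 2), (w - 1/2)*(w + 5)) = 1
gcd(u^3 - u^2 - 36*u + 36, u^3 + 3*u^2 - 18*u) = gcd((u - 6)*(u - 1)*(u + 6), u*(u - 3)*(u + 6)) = u + 6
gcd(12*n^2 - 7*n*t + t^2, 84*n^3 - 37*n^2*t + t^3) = 12*n^2 - 7*n*t + t^2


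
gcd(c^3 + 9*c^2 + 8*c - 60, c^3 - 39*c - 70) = c + 5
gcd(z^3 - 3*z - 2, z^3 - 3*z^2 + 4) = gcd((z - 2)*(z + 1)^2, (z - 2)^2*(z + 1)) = z^2 - z - 2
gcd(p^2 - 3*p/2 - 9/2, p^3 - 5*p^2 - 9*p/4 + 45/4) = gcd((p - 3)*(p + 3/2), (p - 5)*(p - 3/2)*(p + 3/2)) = p + 3/2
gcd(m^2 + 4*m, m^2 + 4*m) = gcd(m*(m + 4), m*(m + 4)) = m^2 + 4*m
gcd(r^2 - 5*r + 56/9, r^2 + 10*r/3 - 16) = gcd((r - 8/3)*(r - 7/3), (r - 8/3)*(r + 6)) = r - 8/3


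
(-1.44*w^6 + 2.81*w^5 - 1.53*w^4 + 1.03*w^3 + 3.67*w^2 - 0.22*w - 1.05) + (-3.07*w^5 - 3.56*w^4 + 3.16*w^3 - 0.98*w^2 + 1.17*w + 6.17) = -1.44*w^6 - 0.26*w^5 - 5.09*w^4 + 4.19*w^3 + 2.69*w^2 + 0.95*w + 5.12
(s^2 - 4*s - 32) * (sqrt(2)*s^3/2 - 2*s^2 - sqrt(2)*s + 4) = sqrt(2)*s^5/2 - 2*sqrt(2)*s^4 - 2*s^4 - 17*sqrt(2)*s^3 + 8*s^3 + 4*sqrt(2)*s^2 + 68*s^2 - 16*s + 32*sqrt(2)*s - 128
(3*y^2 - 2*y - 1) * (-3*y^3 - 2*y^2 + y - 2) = -9*y^5 + 10*y^3 - 6*y^2 + 3*y + 2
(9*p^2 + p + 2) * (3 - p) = -9*p^3 + 26*p^2 + p + 6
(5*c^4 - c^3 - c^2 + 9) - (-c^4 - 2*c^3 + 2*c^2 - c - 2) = 6*c^4 + c^3 - 3*c^2 + c + 11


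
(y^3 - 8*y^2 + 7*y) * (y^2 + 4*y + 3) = y^5 - 4*y^4 - 22*y^3 + 4*y^2 + 21*y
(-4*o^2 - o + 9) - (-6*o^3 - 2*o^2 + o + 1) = 6*o^3 - 2*o^2 - 2*o + 8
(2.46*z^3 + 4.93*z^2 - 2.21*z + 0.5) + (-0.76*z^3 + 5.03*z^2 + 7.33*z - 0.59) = 1.7*z^3 + 9.96*z^2 + 5.12*z - 0.09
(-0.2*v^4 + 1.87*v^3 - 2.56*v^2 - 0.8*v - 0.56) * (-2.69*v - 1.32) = 0.538*v^5 - 4.7663*v^4 + 4.418*v^3 + 5.5312*v^2 + 2.5624*v + 0.7392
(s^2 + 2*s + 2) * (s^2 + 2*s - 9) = s^4 + 4*s^3 - 3*s^2 - 14*s - 18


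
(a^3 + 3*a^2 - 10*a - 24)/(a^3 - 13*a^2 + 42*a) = (a^3 + 3*a^2 - 10*a - 24)/(a*(a^2 - 13*a + 42))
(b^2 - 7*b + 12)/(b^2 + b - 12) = (b - 4)/(b + 4)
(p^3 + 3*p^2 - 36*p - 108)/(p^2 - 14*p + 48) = (p^2 + 9*p + 18)/(p - 8)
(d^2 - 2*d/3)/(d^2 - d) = (d - 2/3)/(d - 1)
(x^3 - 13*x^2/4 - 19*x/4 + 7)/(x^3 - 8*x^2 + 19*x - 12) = (x + 7/4)/(x - 3)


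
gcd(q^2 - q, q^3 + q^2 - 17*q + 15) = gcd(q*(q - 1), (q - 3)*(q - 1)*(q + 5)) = q - 1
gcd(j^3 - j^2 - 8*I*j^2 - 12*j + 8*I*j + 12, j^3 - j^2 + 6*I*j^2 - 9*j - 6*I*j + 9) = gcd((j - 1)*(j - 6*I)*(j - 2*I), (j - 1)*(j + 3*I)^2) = j - 1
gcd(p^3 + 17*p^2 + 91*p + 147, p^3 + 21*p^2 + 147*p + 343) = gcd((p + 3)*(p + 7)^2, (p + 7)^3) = p^2 + 14*p + 49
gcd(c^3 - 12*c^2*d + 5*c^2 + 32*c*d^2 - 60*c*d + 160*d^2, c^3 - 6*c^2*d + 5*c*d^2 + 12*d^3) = c - 4*d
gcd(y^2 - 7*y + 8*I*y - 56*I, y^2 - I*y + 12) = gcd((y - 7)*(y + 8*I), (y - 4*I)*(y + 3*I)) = 1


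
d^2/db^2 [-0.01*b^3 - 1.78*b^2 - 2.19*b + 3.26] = -0.06*b - 3.56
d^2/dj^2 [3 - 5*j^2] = -10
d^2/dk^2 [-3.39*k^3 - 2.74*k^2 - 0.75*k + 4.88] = -20.34*k - 5.48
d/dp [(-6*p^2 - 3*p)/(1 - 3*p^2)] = 3*(-3*p^2 - 4*p - 1)/(9*p^4 - 6*p^2 + 1)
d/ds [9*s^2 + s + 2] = 18*s + 1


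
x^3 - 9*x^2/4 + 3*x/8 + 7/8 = (x - 7/4)*(x - 1)*(x + 1/2)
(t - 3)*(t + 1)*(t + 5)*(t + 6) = t^4 + 9*t^3 + 5*t^2 - 93*t - 90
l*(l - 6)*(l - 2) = l^3 - 8*l^2 + 12*l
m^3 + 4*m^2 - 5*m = m*(m - 1)*(m + 5)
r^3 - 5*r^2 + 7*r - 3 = (r - 3)*(r - 1)^2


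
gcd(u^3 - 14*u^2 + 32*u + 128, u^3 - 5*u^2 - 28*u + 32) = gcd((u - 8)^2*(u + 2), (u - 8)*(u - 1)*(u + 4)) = u - 8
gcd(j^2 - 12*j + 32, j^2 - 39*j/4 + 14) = j - 8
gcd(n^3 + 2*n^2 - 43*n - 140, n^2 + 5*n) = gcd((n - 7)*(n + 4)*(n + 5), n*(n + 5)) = n + 5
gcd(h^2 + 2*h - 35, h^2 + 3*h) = 1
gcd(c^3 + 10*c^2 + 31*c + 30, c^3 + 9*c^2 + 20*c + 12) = c + 2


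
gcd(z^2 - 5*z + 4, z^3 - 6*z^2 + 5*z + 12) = z - 4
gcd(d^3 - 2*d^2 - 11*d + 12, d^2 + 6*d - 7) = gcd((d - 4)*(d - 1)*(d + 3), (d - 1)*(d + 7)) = d - 1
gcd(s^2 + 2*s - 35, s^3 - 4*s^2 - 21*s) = 1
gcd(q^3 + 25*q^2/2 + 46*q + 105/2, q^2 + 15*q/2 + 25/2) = q + 5/2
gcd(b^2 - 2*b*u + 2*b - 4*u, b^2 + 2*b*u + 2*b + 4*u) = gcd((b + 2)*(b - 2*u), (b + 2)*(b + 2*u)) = b + 2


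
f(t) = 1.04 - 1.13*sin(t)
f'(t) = -1.13*cos(t)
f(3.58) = 1.52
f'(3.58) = 1.02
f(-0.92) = 1.94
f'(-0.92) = -0.68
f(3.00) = 0.88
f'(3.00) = 1.12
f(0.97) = 0.11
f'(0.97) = -0.64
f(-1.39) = 2.15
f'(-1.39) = -0.20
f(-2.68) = 1.54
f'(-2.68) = 1.01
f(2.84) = 0.70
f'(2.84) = 1.08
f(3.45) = 1.38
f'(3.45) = 1.08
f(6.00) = 1.36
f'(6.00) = -1.08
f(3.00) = 0.88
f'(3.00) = 1.12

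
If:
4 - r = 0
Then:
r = 4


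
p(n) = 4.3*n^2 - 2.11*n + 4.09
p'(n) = 8.6*n - 2.11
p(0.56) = 4.26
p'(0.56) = 2.71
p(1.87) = 15.18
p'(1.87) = 13.97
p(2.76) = 31.02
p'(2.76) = 21.63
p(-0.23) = 4.80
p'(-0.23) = -4.09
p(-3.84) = 75.60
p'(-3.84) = -35.13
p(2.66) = 28.90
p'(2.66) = 20.77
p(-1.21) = 12.94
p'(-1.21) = -12.52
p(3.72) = 55.75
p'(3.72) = 29.88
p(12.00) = 597.97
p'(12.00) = 101.09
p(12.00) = 597.97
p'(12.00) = 101.09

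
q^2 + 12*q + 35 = (q + 5)*(q + 7)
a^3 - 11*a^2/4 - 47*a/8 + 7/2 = (a - 4)*(a - 1/2)*(a + 7/4)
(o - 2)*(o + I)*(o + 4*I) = o^3 - 2*o^2 + 5*I*o^2 - 4*o - 10*I*o + 8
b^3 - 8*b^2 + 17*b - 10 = (b - 5)*(b - 2)*(b - 1)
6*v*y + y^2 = y*(6*v + y)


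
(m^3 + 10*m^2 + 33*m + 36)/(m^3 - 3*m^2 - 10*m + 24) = (m^2 + 7*m + 12)/(m^2 - 6*m + 8)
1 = 1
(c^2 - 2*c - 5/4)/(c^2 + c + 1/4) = (2*c - 5)/(2*c + 1)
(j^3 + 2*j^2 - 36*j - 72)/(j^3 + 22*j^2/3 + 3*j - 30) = 3*(j^2 - 4*j - 12)/(3*j^2 + 4*j - 15)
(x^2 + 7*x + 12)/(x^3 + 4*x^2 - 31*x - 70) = (x^2 + 7*x + 12)/(x^3 + 4*x^2 - 31*x - 70)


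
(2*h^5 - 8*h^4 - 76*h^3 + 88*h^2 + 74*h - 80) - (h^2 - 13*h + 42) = 2*h^5 - 8*h^4 - 76*h^3 + 87*h^2 + 87*h - 122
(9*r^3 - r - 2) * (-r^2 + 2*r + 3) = -9*r^5 + 18*r^4 + 28*r^3 - 7*r - 6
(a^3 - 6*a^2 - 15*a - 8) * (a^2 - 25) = a^5 - 6*a^4 - 40*a^3 + 142*a^2 + 375*a + 200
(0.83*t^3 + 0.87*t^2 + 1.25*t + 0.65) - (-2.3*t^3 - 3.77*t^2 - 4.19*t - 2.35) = 3.13*t^3 + 4.64*t^2 + 5.44*t + 3.0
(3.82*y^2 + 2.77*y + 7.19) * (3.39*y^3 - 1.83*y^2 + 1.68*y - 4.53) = 12.9498*y^5 + 2.3997*y^4 + 25.7226*y^3 - 25.8087*y^2 - 0.468900000000001*y - 32.5707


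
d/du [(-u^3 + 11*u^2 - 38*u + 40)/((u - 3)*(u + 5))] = (-u^4 - 4*u^3 + 105*u^2 - 410*u + 490)/(u^4 + 4*u^3 - 26*u^2 - 60*u + 225)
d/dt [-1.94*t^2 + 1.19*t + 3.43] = 1.19 - 3.88*t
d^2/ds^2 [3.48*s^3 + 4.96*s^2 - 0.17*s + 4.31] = 20.88*s + 9.92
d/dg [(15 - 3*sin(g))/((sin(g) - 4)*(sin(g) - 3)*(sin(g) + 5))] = 3*(2*sin(g)^3 - 17*sin(g)^2 + 20*sin(g) + 55)*cos(g)/((sin(g) - 4)^2*(sin(g) - 3)^2*(sin(g) + 5)^2)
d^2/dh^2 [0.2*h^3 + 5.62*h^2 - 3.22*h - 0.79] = 1.2*h + 11.24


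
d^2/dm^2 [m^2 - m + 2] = 2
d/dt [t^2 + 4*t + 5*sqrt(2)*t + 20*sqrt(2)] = 2*t + 4 + 5*sqrt(2)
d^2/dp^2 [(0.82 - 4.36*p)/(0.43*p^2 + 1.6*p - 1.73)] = (-(0.86*p + 1.6)*(1.72*p + 3.2)*(4.36*p - 0.82) + (11.2488*p + 13.2468)*(0.43*p^2 + 1.6*p - 1.73))/(0.43*p^2 + 1.6*p - 1.73)^3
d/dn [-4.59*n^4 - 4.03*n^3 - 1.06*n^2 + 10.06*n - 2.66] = -18.36*n^3 - 12.09*n^2 - 2.12*n + 10.06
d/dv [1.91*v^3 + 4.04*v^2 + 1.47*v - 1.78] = 5.73*v^2 + 8.08*v + 1.47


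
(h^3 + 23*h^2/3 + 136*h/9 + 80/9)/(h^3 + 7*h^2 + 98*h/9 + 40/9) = (3*h + 4)/(3*h + 2)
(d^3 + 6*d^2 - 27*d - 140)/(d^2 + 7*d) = d - 1 - 20/d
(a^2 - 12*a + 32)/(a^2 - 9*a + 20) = (a - 8)/(a - 5)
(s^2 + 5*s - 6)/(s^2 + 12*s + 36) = (s - 1)/(s + 6)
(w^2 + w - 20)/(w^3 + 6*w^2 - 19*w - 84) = (w + 5)/(w^2 + 10*w + 21)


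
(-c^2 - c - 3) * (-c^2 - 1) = c^4 + c^3 + 4*c^2 + c + 3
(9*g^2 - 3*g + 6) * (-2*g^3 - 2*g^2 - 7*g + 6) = -18*g^5 - 12*g^4 - 69*g^3 + 63*g^2 - 60*g + 36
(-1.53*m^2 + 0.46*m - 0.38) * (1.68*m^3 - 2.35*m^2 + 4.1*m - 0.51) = -2.5704*m^5 + 4.3683*m^4 - 7.9924*m^3 + 3.5593*m^2 - 1.7926*m + 0.1938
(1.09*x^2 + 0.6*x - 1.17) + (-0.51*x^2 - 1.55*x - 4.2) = 0.58*x^2 - 0.95*x - 5.37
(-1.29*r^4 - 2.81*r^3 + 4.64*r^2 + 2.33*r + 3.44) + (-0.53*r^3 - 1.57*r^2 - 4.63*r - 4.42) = -1.29*r^4 - 3.34*r^3 + 3.07*r^2 - 2.3*r - 0.98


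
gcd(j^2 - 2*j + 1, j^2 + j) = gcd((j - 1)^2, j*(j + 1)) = 1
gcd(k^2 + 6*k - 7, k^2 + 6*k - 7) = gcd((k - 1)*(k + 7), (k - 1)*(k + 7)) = k^2 + 6*k - 7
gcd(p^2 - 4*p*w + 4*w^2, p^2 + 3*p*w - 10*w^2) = p - 2*w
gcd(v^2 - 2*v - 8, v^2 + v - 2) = v + 2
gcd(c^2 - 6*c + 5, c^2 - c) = c - 1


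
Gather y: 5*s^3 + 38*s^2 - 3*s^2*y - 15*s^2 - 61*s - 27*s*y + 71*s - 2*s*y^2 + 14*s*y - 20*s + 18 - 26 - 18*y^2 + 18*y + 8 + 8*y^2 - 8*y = 5*s^3 + 23*s^2 - 10*s + y^2*(-2*s - 10) + y*(-3*s^2 - 13*s + 10)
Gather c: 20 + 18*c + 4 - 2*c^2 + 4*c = -2*c^2 + 22*c + 24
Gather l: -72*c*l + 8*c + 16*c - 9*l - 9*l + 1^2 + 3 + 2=24*c + l*(-72*c - 18) + 6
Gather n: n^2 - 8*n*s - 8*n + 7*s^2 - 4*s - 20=n^2 + n*(-8*s - 8) + 7*s^2 - 4*s - 20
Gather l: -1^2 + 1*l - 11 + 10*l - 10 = 11*l - 22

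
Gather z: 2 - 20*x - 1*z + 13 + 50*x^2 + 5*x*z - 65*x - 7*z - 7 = 50*x^2 - 85*x + z*(5*x - 8) + 8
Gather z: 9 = 9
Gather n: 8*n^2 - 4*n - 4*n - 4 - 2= 8*n^2 - 8*n - 6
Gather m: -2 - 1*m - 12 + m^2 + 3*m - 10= m^2 + 2*m - 24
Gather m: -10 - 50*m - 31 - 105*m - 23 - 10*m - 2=-165*m - 66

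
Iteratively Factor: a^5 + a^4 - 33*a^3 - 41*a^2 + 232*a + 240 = (a + 1)*(a^4 - 33*a^2 - 8*a + 240) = (a - 5)*(a + 1)*(a^3 + 5*a^2 - 8*a - 48) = (a - 5)*(a - 3)*(a + 1)*(a^2 + 8*a + 16) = (a - 5)*(a - 3)*(a + 1)*(a + 4)*(a + 4)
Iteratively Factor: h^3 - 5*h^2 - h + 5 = (h - 1)*(h^2 - 4*h - 5) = (h - 5)*(h - 1)*(h + 1)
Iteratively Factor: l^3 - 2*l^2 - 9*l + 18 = (l - 2)*(l^2 - 9) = (l - 3)*(l - 2)*(l + 3)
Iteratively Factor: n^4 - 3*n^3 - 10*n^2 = (n)*(n^3 - 3*n^2 - 10*n) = n*(n - 5)*(n^2 + 2*n) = n*(n - 5)*(n + 2)*(n)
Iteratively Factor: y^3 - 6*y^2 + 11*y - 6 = (y - 2)*(y^2 - 4*y + 3) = (y - 2)*(y - 1)*(y - 3)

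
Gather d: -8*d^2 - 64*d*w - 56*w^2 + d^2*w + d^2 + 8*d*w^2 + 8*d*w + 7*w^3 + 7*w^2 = d^2*(w - 7) + d*(8*w^2 - 56*w) + 7*w^3 - 49*w^2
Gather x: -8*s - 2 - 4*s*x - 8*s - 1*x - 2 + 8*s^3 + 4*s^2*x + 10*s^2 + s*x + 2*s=8*s^3 + 10*s^2 - 14*s + x*(4*s^2 - 3*s - 1) - 4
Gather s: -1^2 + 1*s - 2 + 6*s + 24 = 7*s + 21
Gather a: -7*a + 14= 14 - 7*a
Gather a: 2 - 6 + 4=0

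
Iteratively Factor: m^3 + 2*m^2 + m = (m)*(m^2 + 2*m + 1) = m*(m + 1)*(m + 1)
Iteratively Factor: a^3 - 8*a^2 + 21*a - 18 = (a - 3)*(a^2 - 5*a + 6) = (a - 3)*(a - 2)*(a - 3)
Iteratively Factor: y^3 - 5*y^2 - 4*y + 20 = (y + 2)*(y^2 - 7*y + 10) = (y - 2)*(y + 2)*(y - 5)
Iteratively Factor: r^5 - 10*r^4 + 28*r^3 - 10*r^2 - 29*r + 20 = (r - 1)*(r^4 - 9*r^3 + 19*r^2 + 9*r - 20) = (r - 1)*(r + 1)*(r^3 - 10*r^2 + 29*r - 20) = (r - 4)*(r - 1)*(r + 1)*(r^2 - 6*r + 5) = (r - 5)*(r - 4)*(r - 1)*(r + 1)*(r - 1)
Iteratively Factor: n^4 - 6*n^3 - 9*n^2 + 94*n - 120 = (n - 2)*(n^3 - 4*n^2 - 17*n + 60) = (n - 2)*(n + 4)*(n^2 - 8*n + 15) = (n - 3)*(n - 2)*(n + 4)*(n - 5)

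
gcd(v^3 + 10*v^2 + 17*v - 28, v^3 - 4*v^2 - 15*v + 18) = v - 1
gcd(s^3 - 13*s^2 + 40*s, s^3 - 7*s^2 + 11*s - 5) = s - 5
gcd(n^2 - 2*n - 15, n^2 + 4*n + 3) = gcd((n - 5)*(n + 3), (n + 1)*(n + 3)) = n + 3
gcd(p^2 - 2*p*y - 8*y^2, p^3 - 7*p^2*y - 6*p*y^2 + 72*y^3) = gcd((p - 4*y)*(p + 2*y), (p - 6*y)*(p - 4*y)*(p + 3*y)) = -p + 4*y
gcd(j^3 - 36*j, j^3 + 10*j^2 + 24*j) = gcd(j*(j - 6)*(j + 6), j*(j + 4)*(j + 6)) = j^2 + 6*j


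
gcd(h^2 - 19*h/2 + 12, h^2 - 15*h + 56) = h - 8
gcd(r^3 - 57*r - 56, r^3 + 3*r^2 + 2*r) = r + 1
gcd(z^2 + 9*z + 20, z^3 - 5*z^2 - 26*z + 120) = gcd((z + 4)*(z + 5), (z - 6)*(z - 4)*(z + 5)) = z + 5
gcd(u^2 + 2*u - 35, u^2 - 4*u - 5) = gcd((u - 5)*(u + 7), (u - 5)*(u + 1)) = u - 5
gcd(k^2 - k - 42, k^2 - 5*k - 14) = k - 7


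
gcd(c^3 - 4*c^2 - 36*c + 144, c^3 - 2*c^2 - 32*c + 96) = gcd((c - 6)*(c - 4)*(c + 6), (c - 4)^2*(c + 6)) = c^2 + 2*c - 24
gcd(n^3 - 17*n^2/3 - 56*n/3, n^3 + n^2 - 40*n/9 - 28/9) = n + 7/3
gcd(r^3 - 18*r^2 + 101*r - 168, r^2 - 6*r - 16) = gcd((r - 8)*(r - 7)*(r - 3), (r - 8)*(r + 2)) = r - 8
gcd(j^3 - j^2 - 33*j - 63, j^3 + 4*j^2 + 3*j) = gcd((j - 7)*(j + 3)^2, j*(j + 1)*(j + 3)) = j + 3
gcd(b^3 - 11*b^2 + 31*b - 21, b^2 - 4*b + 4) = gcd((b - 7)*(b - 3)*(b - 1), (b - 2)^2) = 1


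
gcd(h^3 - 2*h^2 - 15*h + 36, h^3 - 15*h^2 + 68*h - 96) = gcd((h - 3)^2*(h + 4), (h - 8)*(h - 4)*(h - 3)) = h - 3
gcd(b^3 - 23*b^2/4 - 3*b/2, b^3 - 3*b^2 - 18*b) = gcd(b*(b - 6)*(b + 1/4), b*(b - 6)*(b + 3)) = b^2 - 6*b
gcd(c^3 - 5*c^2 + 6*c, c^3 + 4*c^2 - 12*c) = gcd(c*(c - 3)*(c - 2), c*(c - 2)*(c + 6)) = c^2 - 2*c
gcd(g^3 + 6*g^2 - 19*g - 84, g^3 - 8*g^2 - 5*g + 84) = g^2 - g - 12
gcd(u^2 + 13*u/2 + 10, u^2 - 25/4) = u + 5/2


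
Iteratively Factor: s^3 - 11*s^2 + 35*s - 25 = (s - 5)*(s^2 - 6*s + 5) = (s - 5)*(s - 1)*(s - 5)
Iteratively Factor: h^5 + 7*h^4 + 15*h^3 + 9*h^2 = (h)*(h^4 + 7*h^3 + 15*h^2 + 9*h) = h^2*(h^3 + 7*h^2 + 15*h + 9) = h^2*(h + 3)*(h^2 + 4*h + 3) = h^2*(h + 3)^2*(h + 1)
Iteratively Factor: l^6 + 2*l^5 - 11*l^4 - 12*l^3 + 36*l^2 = (l + 3)*(l^5 - l^4 - 8*l^3 + 12*l^2) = l*(l + 3)*(l^4 - l^3 - 8*l^2 + 12*l) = l^2*(l + 3)*(l^3 - l^2 - 8*l + 12) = l^2*(l - 2)*(l + 3)*(l^2 + l - 6) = l^2*(l - 2)*(l + 3)^2*(l - 2)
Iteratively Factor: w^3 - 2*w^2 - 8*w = (w - 4)*(w^2 + 2*w) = w*(w - 4)*(w + 2)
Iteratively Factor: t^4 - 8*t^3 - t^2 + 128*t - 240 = (t + 4)*(t^3 - 12*t^2 + 47*t - 60) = (t - 3)*(t + 4)*(t^2 - 9*t + 20) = (t - 5)*(t - 3)*(t + 4)*(t - 4)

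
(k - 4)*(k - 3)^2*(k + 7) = k^4 - 3*k^3 - 37*k^2 + 195*k - 252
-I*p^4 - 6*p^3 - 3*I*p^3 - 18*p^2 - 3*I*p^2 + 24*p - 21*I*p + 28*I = (p + 4)*(p - 7*I)*(p + I)*(-I*p + I)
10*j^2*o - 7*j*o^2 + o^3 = o*(-5*j + o)*(-2*j + o)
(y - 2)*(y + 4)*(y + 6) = y^3 + 8*y^2 + 4*y - 48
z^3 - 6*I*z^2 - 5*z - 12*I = (z - 4*I)*(z - 3*I)*(z + I)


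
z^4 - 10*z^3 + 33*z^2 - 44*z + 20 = (z - 5)*(z - 2)^2*(z - 1)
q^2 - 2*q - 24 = (q - 6)*(q + 4)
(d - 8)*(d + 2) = d^2 - 6*d - 16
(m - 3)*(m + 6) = m^2 + 3*m - 18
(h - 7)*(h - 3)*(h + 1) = h^3 - 9*h^2 + 11*h + 21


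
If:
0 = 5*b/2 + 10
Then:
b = -4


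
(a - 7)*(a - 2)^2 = a^3 - 11*a^2 + 32*a - 28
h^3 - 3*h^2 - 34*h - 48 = (h - 8)*(h + 2)*(h + 3)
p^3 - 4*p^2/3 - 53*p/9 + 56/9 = (p - 8/3)*(p - 1)*(p + 7/3)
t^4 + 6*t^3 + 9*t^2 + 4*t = t*(t + 1)^2*(t + 4)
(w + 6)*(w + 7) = w^2 + 13*w + 42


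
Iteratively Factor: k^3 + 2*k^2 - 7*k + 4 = (k - 1)*(k^2 + 3*k - 4) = (k - 1)*(k + 4)*(k - 1)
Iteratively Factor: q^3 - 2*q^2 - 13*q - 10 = (q + 1)*(q^2 - 3*q - 10) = (q + 1)*(q + 2)*(q - 5)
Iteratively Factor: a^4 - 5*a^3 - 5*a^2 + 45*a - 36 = (a - 4)*(a^3 - a^2 - 9*a + 9) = (a - 4)*(a - 3)*(a^2 + 2*a - 3) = (a - 4)*(a - 3)*(a - 1)*(a + 3)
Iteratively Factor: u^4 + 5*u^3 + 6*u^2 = (u)*(u^3 + 5*u^2 + 6*u) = u*(u + 3)*(u^2 + 2*u) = u*(u + 2)*(u + 3)*(u)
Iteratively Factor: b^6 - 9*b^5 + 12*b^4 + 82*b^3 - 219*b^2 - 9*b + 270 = (b - 3)*(b^5 - 6*b^4 - 6*b^3 + 64*b^2 - 27*b - 90) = (b - 3)*(b - 2)*(b^4 - 4*b^3 - 14*b^2 + 36*b + 45) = (b - 3)^2*(b - 2)*(b^3 - b^2 - 17*b - 15) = (b - 3)^2*(b - 2)*(b + 3)*(b^2 - 4*b - 5) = (b - 3)^2*(b - 2)*(b + 1)*(b + 3)*(b - 5)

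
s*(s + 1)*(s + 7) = s^3 + 8*s^2 + 7*s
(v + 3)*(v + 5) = v^2 + 8*v + 15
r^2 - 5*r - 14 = (r - 7)*(r + 2)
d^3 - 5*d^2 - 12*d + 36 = (d - 6)*(d - 2)*(d + 3)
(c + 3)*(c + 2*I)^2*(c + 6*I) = c^4 + 3*c^3 + 10*I*c^3 - 28*c^2 + 30*I*c^2 - 84*c - 24*I*c - 72*I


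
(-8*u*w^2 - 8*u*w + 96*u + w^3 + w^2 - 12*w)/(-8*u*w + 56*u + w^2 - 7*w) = (w^2 + w - 12)/(w - 7)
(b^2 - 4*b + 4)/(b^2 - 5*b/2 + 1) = 2*(b - 2)/(2*b - 1)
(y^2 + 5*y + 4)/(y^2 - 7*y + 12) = (y^2 + 5*y + 4)/(y^2 - 7*y + 12)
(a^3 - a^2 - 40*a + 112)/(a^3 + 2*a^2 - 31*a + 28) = (a - 4)/(a - 1)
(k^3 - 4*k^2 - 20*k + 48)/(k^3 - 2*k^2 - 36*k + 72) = (k + 4)/(k + 6)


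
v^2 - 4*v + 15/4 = (v - 5/2)*(v - 3/2)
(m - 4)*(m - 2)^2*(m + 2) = m^4 - 6*m^3 + 4*m^2 + 24*m - 32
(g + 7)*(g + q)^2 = g^3 + 2*g^2*q + 7*g^2 + g*q^2 + 14*g*q + 7*q^2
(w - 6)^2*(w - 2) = w^3 - 14*w^2 + 60*w - 72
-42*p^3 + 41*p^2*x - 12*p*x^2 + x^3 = (-7*p + x)*(-3*p + x)*(-2*p + x)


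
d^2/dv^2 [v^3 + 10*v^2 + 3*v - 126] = 6*v + 20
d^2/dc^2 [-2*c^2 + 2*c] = -4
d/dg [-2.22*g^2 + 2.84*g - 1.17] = 2.84 - 4.44*g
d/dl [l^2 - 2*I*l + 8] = 2*l - 2*I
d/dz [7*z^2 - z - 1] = 14*z - 1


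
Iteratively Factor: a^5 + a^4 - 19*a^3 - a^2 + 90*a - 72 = (a + 4)*(a^4 - 3*a^3 - 7*a^2 + 27*a - 18) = (a - 3)*(a + 4)*(a^3 - 7*a + 6) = (a - 3)*(a - 2)*(a + 4)*(a^2 + 2*a - 3) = (a - 3)*(a - 2)*(a - 1)*(a + 4)*(a + 3)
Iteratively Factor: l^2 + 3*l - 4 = (l + 4)*(l - 1)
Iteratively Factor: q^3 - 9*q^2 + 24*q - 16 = (q - 4)*(q^2 - 5*q + 4) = (q - 4)^2*(q - 1)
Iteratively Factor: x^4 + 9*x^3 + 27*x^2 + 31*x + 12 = (x + 1)*(x^3 + 8*x^2 + 19*x + 12) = (x + 1)*(x + 4)*(x^2 + 4*x + 3) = (x + 1)*(x + 3)*(x + 4)*(x + 1)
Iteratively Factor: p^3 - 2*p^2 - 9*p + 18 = (p - 3)*(p^2 + p - 6) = (p - 3)*(p - 2)*(p + 3)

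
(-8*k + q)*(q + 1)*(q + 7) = -8*k*q^2 - 64*k*q - 56*k + q^3 + 8*q^2 + 7*q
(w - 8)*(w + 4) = w^2 - 4*w - 32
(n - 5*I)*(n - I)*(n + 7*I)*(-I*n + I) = -I*n^4 + n^3 + I*n^3 - n^2 - 37*I*n^2 - 35*n + 37*I*n + 35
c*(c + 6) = c^2 + 6*c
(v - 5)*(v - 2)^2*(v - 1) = v^4 - 10*v^3 + 33*v^2 - 44*v + 20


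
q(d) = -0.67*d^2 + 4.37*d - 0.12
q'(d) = 4.37 - 1.34*d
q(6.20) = 1.22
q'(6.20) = -3.94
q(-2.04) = -11.82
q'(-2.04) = 7.10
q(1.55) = 5.04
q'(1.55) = 2.29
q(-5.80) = -48.00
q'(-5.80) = 12.14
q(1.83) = 5.63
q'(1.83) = 1.92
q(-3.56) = -24.17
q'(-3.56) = 9.14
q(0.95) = 3.43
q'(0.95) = 3.10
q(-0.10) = -0.56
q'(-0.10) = 4.50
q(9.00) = -15.06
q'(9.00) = -7.69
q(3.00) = 6.96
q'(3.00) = 0.35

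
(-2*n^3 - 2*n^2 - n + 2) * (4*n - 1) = -8*n^4 - 6*n^3 - 2*n^2 + 9*n - 2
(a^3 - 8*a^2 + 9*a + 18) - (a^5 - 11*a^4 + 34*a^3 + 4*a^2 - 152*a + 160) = -a^5 + 11*a^4 - 33*a^3 - 12*a^2 + 161*a - 142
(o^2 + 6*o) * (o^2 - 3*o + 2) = o^4 + 3*o^3 - 16*o^2 + 12*o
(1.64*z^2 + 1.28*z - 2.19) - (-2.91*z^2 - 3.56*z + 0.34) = 4.55*z^2 + 4.84*z - 2.53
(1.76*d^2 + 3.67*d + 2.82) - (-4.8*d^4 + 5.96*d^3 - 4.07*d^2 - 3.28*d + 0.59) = 4.8*d^4 - 5.96*d^3 + 5.83*d^2 + 6.95*d + 2.23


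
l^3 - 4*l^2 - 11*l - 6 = (l - 6)*(l + 1)^2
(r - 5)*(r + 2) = r^2 - 3*r - 10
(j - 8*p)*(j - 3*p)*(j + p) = j^3 - 10*j^2*p + 13*j*p^2 + 24*p^3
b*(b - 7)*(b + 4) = b^3 - 3*b^2 - 28*b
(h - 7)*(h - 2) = h^2 - 9*h + 14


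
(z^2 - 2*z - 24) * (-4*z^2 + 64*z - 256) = -4*z^4 + 72*z^3 - 288*z^2 - 1024*z + 6144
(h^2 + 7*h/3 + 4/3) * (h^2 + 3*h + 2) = h^4 + 16*h^3/3 + 31*h^2/3 + 26*h/3 + 8/3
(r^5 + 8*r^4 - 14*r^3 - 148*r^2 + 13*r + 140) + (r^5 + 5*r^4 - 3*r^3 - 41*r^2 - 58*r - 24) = 2*r^5 + 13*r^4 - 17*r^3 - 189*r^2 - 45*r + 116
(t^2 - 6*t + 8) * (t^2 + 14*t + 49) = t^4 + 8*t^3 - 27*t^2 - 182*t + 392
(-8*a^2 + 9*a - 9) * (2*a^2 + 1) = -16*a^4 + 18*a^3 - 26*a^2 + 9*a - 9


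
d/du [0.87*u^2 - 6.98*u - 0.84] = 1.74*u - 6.98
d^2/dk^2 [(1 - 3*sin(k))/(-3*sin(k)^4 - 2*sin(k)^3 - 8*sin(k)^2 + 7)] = (-243*sin(k)^9 - 54*sin(k)^8 + 270*sin(k)^7 + 288*sin(k)^6 - 1078*sin(k)^5 - 146*sin(k)^4 + 506*sin(k)^3 + 92*sin(k)^2 + 777*sin(k) - 112)/(3*sin(k)^4 + 2*sin(k)^3 + 8*sin(k)^2 - 7)^3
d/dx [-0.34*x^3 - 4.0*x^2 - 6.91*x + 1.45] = -1.02*x^2 - 8.0*x - 6.91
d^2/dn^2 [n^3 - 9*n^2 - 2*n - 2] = 6*n - 18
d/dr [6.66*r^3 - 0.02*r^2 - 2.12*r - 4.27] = 19.98*r^2 - 0.04*r - 2.12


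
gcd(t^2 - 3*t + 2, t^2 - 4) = t - 2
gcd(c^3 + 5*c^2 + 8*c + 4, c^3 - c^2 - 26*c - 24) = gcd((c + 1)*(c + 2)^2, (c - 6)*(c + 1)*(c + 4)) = c + 1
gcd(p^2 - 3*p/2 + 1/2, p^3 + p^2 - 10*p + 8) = p - 1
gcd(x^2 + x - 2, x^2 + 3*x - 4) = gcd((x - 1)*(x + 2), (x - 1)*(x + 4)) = x - 1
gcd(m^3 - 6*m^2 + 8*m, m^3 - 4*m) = m^2 - 2*m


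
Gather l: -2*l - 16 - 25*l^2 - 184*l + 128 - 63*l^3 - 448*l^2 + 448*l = -63*l^3 - 473*l^2 + 262*l + 112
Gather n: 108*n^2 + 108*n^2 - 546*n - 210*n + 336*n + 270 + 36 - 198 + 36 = 216*n^2 - 420*n + 144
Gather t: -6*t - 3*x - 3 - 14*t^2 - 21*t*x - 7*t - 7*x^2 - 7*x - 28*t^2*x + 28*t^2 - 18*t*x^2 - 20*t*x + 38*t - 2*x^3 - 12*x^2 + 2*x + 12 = t^2*(14 - 28*x) + t*(-18*x^2 - 41*x + 25) - 2*x^3 - 19*x^2 - 8*x + 9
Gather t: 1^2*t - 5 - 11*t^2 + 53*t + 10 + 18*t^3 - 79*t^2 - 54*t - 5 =18*t^3 - 90*t^2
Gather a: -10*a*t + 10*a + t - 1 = a*(10 - 10*t) + t - 1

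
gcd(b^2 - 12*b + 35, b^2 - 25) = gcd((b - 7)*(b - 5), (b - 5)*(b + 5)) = b - 5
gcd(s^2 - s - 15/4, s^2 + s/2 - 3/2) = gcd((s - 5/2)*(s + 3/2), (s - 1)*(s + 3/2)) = s + 3/2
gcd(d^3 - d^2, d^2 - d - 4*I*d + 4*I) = d - 1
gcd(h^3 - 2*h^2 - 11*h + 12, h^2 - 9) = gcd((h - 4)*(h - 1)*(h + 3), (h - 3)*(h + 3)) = h + 3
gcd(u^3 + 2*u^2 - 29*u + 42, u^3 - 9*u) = u - 3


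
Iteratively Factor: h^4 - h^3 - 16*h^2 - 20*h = (h)*(h^3 - h^2 - 16*h - 20) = h*(h + 2)*(h^2 - 3*h - 10) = h*(h - 5)*(h + 2)*(h + 2)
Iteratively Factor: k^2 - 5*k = (k - 5)*(k)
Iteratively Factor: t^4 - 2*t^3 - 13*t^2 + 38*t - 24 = (t + 4)*(t^3 - 6*t^2 + 11*t - 6) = (t - 2)*(t + 4)*(t^2 - 4*t + 3) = (t - 2)*(t - 1)*(t + 4)*(t - 3)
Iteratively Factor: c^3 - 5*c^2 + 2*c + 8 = (c + 1)*(c^2 - 6*c + 8) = (c - 2)*(c + 1)*(c - 4)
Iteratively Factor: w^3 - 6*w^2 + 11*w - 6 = (w - 3)*(w^2 - 3*w + 2) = (w - 3)*(w - 1)*(w - 2)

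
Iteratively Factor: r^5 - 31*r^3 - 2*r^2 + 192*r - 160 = (r - 5)*(r^4 + 5*r^3 - 6*r^2 - 32*r + 32) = (r - 5)*(r + 4)*(r^3 + r^2 - 10*r + 8) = (r - 5)*(r - 1)*(r + 4)*(r^2 + 2*r - 8) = (r - 5)*(r - 2)*(r - 1)*(r + 4)*(r + 4)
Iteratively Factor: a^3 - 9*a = (a + 3)*(a^2 - 3*a) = a*(a + 3)*(a - 3)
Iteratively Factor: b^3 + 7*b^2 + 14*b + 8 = (b + 1)*(b^2 + 6*b + 8) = (b + 1)*(b + 4)*(b + 2)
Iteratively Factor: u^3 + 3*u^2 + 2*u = (u + 1)*(u^2 + 2*u) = (u + 1)*(u + 2)*(u)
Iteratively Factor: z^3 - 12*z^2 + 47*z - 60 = (z - 5)*(z^2 - 7*z + 12) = (z - 5)*(z - 3)*(z - 4)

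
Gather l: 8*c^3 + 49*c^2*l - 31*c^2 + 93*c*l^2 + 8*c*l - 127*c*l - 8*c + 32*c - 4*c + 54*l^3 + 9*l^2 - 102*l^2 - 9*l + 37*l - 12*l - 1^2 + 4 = 8*c^3 - 31*c^2 + 20*c + 54*l^3 + l^2*(93*c - 93) + l*(49*c^2 - 119*c + 16) + 3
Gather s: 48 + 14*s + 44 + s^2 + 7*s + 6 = s^2 + 21*s + 98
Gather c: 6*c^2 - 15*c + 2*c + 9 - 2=6*c^2 - 13*c + 7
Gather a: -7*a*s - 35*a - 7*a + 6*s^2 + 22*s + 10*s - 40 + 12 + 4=a*(-7*s - 42) + 6*s^2 + 32*s - 24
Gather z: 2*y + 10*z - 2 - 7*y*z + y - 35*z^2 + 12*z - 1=3*y - 35*z^2 + z*(22 - 7*y) - 3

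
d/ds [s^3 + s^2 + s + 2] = 3*s^2 + 2*s + 1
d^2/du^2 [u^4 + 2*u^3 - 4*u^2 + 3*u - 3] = 12*u^2 + 12*u - 8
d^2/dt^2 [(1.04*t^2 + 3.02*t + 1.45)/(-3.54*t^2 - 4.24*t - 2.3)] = (-44.470896*t^3 - 58.2188400000001*t^2 + 16.94952*t + 19.37564)/(44.361864*t^6 + 159.401952*t^5 + 277.390152*t^4 + 283.357504*t^3 + 180.22524*t^2 + 67.2888*t + 12.167)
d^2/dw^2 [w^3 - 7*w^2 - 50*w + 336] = 6*w - 14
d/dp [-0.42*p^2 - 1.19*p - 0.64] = -0.84*p - 1.19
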